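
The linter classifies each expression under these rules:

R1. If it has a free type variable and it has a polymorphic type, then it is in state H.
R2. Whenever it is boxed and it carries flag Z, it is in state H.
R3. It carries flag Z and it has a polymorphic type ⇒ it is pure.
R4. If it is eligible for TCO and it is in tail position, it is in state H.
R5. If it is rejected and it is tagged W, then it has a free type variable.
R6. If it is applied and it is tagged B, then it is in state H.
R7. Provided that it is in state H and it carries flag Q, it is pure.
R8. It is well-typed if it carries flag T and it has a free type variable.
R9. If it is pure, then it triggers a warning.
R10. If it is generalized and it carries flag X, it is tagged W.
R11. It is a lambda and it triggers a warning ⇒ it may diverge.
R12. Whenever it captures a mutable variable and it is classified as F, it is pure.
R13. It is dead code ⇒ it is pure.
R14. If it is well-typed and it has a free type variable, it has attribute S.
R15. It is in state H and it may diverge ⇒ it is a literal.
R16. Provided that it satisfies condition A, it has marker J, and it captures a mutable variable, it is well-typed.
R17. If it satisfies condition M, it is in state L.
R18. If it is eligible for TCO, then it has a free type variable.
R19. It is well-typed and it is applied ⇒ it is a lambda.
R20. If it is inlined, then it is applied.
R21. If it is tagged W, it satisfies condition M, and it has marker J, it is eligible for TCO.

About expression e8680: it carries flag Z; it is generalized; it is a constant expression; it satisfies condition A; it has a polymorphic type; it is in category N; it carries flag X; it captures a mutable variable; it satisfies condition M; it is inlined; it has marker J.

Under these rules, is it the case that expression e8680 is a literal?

By R3 (it carries flag Z, it has a polymorphic type): it is pure.
By R9 (it is pure): it triggers a warning.
By R10 (it is generalized, it carries flag X): it is tagged W.
By R16 (it satisfies condition A, it has marker J, it captures a mutable variable): it is well-typed.
By R20 (it is inlined): it is applied.
By R21 (it is tagged W, it satisfies condition M, it has marker J): it is eligible for TCO.
By R18 (it is eligible for TCO): it has a free type variable.
By R19 (it is well-typed, it is applied): it is a lambda.
By R1 (it has a free type variable, it has a polymorphic type): it is in state H.
By R11 (it is a lambda, it triggers a warning): it may diverge.
By R15 (it is in state H, it may diverge): it is a literal.

Yes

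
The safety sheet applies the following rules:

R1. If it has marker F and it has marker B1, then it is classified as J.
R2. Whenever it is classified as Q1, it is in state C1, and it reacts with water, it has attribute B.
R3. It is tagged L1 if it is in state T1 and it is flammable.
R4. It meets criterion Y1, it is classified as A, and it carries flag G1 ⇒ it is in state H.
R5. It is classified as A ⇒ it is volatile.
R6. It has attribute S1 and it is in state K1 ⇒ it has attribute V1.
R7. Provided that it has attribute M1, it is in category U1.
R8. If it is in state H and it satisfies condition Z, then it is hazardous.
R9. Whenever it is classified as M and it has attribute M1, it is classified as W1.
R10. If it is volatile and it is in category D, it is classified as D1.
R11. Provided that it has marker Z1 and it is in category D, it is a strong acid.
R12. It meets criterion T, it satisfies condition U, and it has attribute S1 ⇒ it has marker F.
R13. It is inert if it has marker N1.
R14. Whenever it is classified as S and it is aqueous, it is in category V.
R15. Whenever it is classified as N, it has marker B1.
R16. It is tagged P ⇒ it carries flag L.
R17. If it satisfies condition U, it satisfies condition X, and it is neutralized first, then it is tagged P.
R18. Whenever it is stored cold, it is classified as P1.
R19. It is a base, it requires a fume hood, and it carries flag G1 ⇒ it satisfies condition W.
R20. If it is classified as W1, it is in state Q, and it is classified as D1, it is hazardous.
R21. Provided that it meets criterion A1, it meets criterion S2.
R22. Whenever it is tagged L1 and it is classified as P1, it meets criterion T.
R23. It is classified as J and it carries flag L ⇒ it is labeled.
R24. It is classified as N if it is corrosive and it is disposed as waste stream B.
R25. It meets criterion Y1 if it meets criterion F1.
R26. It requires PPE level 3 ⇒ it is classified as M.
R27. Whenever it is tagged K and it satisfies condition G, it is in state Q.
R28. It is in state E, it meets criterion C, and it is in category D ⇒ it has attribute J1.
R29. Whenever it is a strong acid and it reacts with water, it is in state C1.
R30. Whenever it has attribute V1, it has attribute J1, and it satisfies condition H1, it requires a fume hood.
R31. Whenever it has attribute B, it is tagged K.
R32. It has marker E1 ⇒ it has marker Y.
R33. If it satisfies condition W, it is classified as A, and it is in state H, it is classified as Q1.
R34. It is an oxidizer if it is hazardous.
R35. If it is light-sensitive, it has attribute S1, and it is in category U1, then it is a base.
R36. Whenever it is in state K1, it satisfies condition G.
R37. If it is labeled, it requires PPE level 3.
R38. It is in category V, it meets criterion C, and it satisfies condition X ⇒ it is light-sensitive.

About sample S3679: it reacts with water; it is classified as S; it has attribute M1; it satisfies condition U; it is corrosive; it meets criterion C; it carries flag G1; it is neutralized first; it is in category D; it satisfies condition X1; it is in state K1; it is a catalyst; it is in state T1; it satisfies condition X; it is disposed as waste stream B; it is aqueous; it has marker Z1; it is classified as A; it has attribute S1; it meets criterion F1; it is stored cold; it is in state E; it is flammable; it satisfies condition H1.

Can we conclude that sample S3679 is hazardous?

Yes

By R3 (it is in state T1, it is flammable): it is tagged L1.
By R5 (it is classified as A): it is volatile.
By R6 (it has attribute S1, it is in state K1): it has attribute V1.
By R7 (it has attribute M1): it is in category U1.
By R10 (it is volatile, it is in category D): it is classified as D1.
By R11 (it has marker Z1, it is in category D): it is a strong acid.
By R14 (it is classified as S, it is aqueous): it is in category V.
By R17 (it satisfies condition U, it satisfies condition X, it is neutralized first): it is tagged P.
By R18 (it is stored cold): it is classified as P1.
By R22 (it is tagged L1, it is classified as P1): it meets criterion T.
By R24 (it is corrosive, it is disposed as waste stream B): it is classified as N.
By R25 (it meets criterion F1): it meets criterion Y1.
By R28 (it is in state E, it meets criterion C, it is in category D): it has attribute J1.
By R29 (it is a strong acid, it reacts with water): it is in state C1.
By R30 (it has attribute V1, it has attribute J1, it satisfies condition H1): it requires a fume hood.
By R36 (it is in state K1): it satisfies condition G.
By R38 (it is in category V, it meets criterion C, it satisfies condition X): it is light-sensitive.
By R4 (it meets criterion Y1, it is classified as A, it carries flag G1): it is in state H.
By R12 (it meets criterion T, it satisfies condition U, it has attribute S1): it has marker F.
By R15 (it is classified as N): it has marker B1.
By R16 (it is tagged P): it carries flag L.
By R35 (it is light-sensitive, it has attribute S1, it is in category U1): it is a base.
By R1 (it has marker F, it has marker B1): it is classified as J.
By R19 (it is a base, it requires a fume hood, it carries flag G1): it satisfies condition W.
By R23 (it is classified as J, it carries flag L): it is labeled.
By R33 (it satisfies condition W, it is classified as A, it is in state H): it is classified as Q1.
By R37 (it is labeled): it requires PPE level 3.
By R2 (it is classified as Q1, it is in state C1, it reacts with water): it has attribute B.
By R26 (it requires PPE level 3): it is classified as M.
By R31 (it has attribute B): it is tagged K.
By R9 (it is classified as M, it has attribute M1): it is classified as W1.
By R27 (it is tagged K, it satisfies condition G): it is in state Q.
By R20 (it is classified as W1, it is in state Q, it is classified as D1): it is hazardous.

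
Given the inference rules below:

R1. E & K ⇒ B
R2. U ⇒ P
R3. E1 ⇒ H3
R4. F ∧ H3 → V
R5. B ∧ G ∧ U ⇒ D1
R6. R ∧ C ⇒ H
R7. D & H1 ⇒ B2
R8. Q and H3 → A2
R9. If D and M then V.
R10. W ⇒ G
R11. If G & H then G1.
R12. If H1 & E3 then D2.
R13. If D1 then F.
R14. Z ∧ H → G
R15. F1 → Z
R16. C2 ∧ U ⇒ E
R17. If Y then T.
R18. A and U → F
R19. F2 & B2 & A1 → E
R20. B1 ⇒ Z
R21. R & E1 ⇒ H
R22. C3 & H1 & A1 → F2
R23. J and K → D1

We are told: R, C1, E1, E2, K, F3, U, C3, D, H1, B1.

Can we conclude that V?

Forward chaining from the given facts derives: P, H3, B2, Z, H, G, G1.
Rules concluding V: R4 needs F; R9 needs M — none of these are established.

No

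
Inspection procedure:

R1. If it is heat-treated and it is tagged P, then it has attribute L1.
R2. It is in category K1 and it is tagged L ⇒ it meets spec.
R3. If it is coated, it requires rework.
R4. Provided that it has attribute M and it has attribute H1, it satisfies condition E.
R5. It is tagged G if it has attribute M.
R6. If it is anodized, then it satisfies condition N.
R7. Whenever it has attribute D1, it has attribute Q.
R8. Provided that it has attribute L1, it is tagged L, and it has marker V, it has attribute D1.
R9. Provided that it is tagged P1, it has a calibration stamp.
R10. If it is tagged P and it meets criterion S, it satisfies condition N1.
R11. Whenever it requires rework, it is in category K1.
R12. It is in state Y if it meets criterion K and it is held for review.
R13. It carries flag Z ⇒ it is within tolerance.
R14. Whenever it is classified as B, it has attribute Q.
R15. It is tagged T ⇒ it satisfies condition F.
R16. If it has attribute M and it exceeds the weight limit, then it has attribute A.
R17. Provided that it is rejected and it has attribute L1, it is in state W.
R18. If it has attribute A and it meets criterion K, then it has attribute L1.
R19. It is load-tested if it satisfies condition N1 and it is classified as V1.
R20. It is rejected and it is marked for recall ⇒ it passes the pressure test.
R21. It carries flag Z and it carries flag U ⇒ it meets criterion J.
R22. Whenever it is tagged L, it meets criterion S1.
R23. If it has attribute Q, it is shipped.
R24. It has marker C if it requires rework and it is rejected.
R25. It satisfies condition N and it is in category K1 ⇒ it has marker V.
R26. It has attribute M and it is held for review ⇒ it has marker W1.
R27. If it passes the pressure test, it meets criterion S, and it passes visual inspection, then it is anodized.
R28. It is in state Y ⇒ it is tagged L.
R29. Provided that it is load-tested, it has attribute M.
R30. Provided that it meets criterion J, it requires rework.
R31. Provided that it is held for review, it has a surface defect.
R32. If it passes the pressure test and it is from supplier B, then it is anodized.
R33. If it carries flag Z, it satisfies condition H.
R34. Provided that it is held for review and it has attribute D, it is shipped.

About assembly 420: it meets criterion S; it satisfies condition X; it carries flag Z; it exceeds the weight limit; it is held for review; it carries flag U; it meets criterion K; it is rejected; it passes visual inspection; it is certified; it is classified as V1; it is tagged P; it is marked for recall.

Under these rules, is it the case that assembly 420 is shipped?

Yes

By R10 (it is tagged P, it meets criterion S): it satisfies condition N1.
By R12 (it meets criterion K, it is held for review): it is in state Y.
By R19 (it satisfies condition N1, it is classified as V1): it is load-tested.
By R20 (it is rejected, it is marked for recall): it passes the pressure test.
By R21 (it carries flag Z, it carries flag U): it meets criterion J.
By R27 (it passes the pressure test, it meets criterion S, it passes visual inspection): it is anodized.
By R28 (it is in state Y): it is tagged L.
By R29 (it is load-tested): it has attribute M.
By R30 (it meets criterion J): it requires rework.
By R6 (it is anodized): it satisfies condition N.
By R11 (it requires rework): it is in category K1.
By R16 (it has attribute M, it exceeds the weight limit): it has attribute A.
By R18 (it has attribute A, it meets criterion K): it has attribute L1.
By R25 (it satisfies condition N, it is in category K1): it has marker V.
By R8 (it has attribute L1, it is tagged L, it has marker V): it has attribute D1.
By R7 (it has attribute D1): it has attribute Q.
By R23 (it has attribute Q): it is shipped.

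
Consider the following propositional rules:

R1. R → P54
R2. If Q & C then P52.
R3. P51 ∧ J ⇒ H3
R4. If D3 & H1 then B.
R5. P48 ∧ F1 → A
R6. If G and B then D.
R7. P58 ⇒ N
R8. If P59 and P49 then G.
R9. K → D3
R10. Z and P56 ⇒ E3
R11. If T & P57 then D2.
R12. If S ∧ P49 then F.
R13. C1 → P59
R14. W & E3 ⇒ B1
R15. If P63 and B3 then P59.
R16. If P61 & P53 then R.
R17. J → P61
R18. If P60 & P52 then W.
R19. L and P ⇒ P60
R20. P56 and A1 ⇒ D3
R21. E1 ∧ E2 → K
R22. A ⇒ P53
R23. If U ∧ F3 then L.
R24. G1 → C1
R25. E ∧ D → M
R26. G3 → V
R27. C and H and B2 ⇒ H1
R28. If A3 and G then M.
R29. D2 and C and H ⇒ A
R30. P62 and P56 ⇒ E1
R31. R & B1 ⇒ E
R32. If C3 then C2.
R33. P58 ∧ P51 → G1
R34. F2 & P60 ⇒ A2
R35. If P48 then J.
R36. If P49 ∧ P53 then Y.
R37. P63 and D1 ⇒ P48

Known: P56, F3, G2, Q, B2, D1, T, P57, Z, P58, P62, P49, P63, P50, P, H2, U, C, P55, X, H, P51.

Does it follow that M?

No

Forward chaining from the given facts derives: P52, N, E3, D2, L, H1, A, E1, G1, P48, P60, P53, C1, J, Y, H3, P59, P61, W, G, B1, R, E, P54.
Rules concluding M: R25 needs D; R28 needs A3 — none of these are established.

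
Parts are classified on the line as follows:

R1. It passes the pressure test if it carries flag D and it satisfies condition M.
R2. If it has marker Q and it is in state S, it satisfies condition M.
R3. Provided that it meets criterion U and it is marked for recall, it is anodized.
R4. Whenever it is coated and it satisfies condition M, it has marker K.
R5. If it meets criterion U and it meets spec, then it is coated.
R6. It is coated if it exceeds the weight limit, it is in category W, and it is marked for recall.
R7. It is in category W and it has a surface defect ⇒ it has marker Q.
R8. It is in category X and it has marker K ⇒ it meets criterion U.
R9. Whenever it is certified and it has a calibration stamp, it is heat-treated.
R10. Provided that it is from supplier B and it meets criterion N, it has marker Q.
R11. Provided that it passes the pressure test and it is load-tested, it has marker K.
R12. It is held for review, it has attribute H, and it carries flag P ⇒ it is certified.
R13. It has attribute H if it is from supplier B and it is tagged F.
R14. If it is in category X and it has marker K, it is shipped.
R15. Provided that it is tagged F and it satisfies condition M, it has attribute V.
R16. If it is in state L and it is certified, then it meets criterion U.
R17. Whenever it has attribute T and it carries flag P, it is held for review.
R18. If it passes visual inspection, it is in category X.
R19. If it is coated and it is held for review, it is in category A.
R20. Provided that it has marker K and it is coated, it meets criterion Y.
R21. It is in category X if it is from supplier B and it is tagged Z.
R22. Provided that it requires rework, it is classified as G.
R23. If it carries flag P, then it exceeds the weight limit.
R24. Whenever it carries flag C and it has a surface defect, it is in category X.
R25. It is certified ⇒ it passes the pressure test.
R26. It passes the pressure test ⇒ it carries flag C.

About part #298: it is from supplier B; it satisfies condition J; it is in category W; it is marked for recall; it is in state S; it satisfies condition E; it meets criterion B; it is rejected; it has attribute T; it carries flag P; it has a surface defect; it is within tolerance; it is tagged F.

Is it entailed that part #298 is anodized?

Yes

By R7 (it is in category W, it has a surface defect): it has marker Q.
By R13 (it is from supplier B, it is tagged F): it has attribute H.
By R17 (it has attribute T, it carries flag P): it is held for review.
By R23 (it carries flag P): it exceeds the weight limit.
By R2 (it has marker Q, it is in state S): it satisfies condition M.
By R6 (it exceeds the weight limit, it is in category W, it is marked for recall): it is coated.
By R12 (it is held for review, it has attribute H, it carries flag P): it is certified.
By R25 (it is certified): it passes the pressure test.
By R26 (it passes the pressure test): it carries flag C.
By R4 (it is coated, it satisfies condition M): it has marker K.
By R24 (it carries flag C, it has a surface defect): it is in category X.
By R8 (it is in category X, it has marker K): it meets criterion U.
By R3 (it meets criterion U, it is marked for recall): it is anodized.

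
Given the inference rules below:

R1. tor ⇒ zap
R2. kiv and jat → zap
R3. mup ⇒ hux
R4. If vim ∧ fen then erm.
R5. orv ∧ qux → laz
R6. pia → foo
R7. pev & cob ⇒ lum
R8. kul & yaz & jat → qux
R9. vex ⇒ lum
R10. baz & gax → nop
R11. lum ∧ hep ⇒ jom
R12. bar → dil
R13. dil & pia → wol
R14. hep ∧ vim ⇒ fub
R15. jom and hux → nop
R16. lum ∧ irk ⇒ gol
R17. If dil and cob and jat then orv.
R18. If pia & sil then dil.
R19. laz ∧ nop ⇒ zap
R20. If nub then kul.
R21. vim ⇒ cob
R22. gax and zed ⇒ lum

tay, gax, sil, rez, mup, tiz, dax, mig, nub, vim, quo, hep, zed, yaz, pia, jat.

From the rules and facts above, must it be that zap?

hux  (by R3: mup)
dil  (by R18: pia, sil)
kul  (by R20: nub)
cob  (by R21: vim)
lum  (by R22: gax, zed)
qux  (by R8: kul, yaz, jat)
jom  (by R11: lum, hep)
nop  (by R15: jom, hux)
orv  (by R17: dil, cob, jat)
laz  (by R5: orv, qux)
zap  (by R19: laz, nop)

Yes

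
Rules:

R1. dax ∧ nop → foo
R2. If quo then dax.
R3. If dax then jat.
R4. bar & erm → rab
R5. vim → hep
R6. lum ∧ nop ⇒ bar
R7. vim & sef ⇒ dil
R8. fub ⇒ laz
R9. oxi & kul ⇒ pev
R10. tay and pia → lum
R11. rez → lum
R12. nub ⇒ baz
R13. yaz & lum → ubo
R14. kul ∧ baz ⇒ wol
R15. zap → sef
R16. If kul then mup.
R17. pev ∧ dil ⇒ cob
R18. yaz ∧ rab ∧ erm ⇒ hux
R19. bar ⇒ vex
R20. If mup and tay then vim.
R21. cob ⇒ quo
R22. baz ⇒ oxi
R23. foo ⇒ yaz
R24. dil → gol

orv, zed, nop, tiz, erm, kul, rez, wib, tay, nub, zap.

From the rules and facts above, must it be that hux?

Yes

lum  (by R11: rez)
baz  (by R12: nub)
sef  (by R15: zap)
mup  (by R16: kul)
vim  (by R20: mup, tay)
oxi  (by R22: baz)
bar  (by R6: lum, nop)
dil  (by R7: vim, sef)
pev  (by R9: oxi, kul)
cob  (by R17: pev, dil)
quo  (by R21: cob)
dax  (by R2: quo)
rab  (by R4: bar, erm)
foo  (by R1: dax, nop)
yaz  (by R23: foo)
hux  (by R18: yaz, rab, erm)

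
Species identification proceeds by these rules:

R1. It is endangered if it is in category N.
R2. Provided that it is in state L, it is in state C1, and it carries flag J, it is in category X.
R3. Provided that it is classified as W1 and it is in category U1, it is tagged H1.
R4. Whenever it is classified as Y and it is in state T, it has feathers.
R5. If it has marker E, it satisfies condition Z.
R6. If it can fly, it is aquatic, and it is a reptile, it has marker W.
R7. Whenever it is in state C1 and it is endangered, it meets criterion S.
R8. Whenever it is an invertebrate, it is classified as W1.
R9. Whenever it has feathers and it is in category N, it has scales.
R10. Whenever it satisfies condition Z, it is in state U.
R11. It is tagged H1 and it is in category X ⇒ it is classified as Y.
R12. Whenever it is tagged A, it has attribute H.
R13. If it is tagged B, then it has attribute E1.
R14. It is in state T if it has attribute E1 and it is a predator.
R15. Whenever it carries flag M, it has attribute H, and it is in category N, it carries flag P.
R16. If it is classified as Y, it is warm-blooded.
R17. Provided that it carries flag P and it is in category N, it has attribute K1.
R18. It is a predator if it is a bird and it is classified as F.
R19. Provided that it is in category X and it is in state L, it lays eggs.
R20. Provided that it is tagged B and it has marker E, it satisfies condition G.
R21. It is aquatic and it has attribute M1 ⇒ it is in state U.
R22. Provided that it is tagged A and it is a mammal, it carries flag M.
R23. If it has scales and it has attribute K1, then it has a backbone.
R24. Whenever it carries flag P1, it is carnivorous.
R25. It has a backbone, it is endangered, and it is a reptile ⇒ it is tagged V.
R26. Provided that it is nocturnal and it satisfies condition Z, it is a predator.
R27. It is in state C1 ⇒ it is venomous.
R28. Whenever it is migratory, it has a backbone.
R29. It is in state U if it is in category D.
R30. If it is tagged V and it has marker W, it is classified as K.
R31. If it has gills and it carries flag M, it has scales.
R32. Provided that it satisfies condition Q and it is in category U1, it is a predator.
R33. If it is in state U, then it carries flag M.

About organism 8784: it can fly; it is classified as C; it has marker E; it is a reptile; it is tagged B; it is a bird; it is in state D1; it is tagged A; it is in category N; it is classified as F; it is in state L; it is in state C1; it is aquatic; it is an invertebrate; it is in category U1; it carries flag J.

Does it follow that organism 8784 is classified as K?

By R1 (it is in category N): it is endangered.
By R2 (it is in state L, it is in state C1, it carries flag J): it is in category X.
By R5 (it has marker E): it satisfies condition Z.
By R6 (it can fly, it is aquatic, it is a reptile): it has marker W.
By R8 (it is an invertebrate): it is classified as W1.
By R10 (it satisfies condition Z): it is in state U.
By R12 (it is tagged A): it has attribute H.
By R13 (it is tagged B): it has attribute E1.
By R18 (it is a bird, it is classified as F): it is a predator.
By R33 (it is in state U): it carries flag M.
By R3 (it is classified as W1, it is in category U1): it is tagged H1.
By R11 (it is tagged H1, it is in category X): it is classified as Y.
By R14 (it has attribute E1, it is a predator): it is in state T.
By R15 (it carries flag M, it has attribute H, it is in category N): it carries flag P.
By R17 (it carries flag P, it is in category N): it has attribute K1.
By R4 (it is classified as Y, it is in state T): it has feathers.
By R9 (it has feathers, it is in category N): it has scales.
By R23 (it has scales, it has attribute K1): it has a backbone.
By R25 (it has a backbone, it is endangered, it is a reptile): it is tagged V.
By R30 (it is tagged V, it has marker W): it is classified as K.

Yes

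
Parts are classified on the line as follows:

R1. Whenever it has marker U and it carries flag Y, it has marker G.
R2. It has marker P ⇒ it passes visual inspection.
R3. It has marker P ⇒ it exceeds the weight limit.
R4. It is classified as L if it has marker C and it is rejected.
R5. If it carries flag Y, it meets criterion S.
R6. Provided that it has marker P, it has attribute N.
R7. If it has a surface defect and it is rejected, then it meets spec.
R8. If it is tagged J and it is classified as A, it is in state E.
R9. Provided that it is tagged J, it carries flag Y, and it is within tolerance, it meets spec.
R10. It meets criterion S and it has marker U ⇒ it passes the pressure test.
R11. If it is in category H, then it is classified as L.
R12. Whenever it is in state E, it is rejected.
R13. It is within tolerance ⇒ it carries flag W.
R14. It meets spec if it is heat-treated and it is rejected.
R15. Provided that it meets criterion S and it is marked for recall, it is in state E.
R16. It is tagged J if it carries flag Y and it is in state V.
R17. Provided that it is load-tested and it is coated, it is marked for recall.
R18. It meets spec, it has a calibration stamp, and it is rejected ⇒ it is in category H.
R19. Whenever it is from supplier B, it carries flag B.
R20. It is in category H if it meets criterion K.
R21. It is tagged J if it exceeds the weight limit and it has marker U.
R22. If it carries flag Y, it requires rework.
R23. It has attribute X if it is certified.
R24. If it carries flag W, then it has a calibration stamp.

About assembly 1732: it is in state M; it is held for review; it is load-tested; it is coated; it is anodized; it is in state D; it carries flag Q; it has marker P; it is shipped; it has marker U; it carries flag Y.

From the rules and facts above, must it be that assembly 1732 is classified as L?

No

Forward chaining from the given facts derives: has marker G, passes visual inspection, exceeds the weight limit, meets criterion S, has attribute N, passes the pressure test, is marked for recall, is tagged J, requires rework, is in state E, is rejected.
Rules concluding "it is classified as L": R4 needs "it has marker C"; R11 needs "it is in category H" — none of these are established.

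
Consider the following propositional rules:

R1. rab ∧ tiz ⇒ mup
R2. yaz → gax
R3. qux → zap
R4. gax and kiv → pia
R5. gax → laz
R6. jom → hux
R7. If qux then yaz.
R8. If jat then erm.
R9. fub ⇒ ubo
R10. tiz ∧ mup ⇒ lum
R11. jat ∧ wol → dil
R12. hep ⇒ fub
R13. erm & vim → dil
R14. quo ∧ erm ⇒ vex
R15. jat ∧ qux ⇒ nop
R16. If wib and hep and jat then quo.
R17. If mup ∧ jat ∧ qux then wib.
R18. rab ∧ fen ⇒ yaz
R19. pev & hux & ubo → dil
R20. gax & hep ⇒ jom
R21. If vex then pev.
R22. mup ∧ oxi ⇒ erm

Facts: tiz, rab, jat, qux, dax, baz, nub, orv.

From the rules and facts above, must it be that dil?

Forward chaining from the given facts derives: mup, zap, yaz, erm, lum, nop, wib, gax, laz.
Rules concluding dil: R11 needs wol; R13 needs vim; R19 needs pev — none of these are established.

No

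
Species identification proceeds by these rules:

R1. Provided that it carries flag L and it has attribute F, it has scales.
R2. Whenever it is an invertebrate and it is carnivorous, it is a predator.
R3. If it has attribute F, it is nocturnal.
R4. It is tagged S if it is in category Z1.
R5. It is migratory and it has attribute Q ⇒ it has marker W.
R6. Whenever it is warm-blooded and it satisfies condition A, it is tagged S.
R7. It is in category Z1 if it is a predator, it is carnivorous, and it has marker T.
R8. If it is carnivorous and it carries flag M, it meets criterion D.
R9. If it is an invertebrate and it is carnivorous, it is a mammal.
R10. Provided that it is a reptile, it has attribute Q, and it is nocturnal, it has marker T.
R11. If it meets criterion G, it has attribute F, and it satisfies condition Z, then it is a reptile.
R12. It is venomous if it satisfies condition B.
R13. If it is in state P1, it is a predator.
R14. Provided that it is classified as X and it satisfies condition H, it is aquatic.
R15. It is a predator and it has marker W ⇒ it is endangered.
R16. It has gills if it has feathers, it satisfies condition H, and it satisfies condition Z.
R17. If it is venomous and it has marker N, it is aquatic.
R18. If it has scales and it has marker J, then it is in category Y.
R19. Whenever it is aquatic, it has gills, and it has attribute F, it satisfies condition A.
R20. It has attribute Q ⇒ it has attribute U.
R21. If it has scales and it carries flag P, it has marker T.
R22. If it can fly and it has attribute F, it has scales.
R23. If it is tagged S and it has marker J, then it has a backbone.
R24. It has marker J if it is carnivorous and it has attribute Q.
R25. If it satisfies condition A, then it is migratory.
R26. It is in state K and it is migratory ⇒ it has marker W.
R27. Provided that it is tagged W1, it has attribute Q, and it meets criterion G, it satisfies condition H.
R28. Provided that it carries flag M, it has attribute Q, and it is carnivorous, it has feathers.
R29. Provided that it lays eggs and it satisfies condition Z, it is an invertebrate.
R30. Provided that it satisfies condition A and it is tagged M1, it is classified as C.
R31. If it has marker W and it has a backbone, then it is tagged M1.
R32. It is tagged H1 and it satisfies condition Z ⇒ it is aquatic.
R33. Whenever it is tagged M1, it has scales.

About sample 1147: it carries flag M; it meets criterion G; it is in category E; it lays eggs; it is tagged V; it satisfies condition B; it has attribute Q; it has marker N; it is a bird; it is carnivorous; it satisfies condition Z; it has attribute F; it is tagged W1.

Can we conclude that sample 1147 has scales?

Yes

By R3 (it has attribute F): it is nocturnal.
By R11 (it meets criterion G, it has attribute F, it satisfies condition Z): it is a reptile.
By R12 (it satisfies condition B): it is venomous.
By R17 (it is venomous, it has marker N): it is aquatic.
By R24 (it is carnivorous, it has attribute Q): it has marker J.
By R27 (it is tagged W1, it has attribute Q, it meets criterion G): it satisfies condition H.
By R28 (it carries flag M, it has attribute Q, it is carnivorous): it has feathers.
By R29 (it lays eggs, it satisfies condition Z): it is an invertebrate.
By R2 (it is an invertebrate, it is carnivorous): it is a predator.
By R10 (it is a reptile, it has attribute Q, it is nocturnal): it has marker T.
By R16 (it has feathers, it satisfies condition H, it satisfies condition Z): it has gills.
By R19 (it is aquatic, it has gills, it has attribute F): it satisfies condition A.
By R25 (it satisfies condition A): it is migratory.
By R5 (it is migratory, it has attribute Q): it has marker W.
By R7 (it is a predator, it is carnivorous, it has marker T): it is in category Z1.
By R4 (it is in category Z1): it is tagged S.
By R23 (it is tagged S, it has marker J): it has a backbone.
By R31 (it has marker W, it has a backbone): it is tagged M1.
By R33 (it is tagged M1): it has scales.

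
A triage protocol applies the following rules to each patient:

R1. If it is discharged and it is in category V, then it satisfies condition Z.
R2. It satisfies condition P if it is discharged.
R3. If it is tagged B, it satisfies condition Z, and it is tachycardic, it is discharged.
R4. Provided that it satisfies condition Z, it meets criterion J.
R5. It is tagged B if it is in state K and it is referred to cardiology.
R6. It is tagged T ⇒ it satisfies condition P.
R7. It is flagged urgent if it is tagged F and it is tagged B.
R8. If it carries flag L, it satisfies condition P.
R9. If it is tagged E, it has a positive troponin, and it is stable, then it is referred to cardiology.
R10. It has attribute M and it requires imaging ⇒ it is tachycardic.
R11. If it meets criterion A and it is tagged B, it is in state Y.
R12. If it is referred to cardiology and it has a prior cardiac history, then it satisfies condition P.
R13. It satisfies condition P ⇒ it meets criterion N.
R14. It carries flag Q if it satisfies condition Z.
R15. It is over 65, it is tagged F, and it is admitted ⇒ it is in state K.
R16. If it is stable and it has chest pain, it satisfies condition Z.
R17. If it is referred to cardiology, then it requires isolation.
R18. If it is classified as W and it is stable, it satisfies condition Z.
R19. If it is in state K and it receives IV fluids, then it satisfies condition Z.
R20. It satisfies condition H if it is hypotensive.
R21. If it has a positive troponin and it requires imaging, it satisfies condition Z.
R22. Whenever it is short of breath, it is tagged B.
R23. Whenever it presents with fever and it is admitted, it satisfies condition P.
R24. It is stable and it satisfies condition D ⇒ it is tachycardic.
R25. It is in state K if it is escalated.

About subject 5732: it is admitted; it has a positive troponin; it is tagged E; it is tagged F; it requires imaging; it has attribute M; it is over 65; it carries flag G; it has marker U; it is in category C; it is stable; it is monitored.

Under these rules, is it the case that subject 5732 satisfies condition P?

By R9 (it is tagged E, it has a positive troponin, it is stable): it is referred to cardiology.
By R10 (it has attribute M, it requires imaging): it is tachycardic.
By R15 (it is over 65, it is tagged F, it is admitted): it is in state K.
By R21 (it has a positive troponin, it requires imaging): it satisfies condition Z.
By R5 (it is in state K, it is referred to cardiology): it is tagged B.
By R3 (it is tagged B, it satisfies condition Z, it is tachycardic): it is discharged.
By R2 (it is discharged): it satisfies condition P.

Yes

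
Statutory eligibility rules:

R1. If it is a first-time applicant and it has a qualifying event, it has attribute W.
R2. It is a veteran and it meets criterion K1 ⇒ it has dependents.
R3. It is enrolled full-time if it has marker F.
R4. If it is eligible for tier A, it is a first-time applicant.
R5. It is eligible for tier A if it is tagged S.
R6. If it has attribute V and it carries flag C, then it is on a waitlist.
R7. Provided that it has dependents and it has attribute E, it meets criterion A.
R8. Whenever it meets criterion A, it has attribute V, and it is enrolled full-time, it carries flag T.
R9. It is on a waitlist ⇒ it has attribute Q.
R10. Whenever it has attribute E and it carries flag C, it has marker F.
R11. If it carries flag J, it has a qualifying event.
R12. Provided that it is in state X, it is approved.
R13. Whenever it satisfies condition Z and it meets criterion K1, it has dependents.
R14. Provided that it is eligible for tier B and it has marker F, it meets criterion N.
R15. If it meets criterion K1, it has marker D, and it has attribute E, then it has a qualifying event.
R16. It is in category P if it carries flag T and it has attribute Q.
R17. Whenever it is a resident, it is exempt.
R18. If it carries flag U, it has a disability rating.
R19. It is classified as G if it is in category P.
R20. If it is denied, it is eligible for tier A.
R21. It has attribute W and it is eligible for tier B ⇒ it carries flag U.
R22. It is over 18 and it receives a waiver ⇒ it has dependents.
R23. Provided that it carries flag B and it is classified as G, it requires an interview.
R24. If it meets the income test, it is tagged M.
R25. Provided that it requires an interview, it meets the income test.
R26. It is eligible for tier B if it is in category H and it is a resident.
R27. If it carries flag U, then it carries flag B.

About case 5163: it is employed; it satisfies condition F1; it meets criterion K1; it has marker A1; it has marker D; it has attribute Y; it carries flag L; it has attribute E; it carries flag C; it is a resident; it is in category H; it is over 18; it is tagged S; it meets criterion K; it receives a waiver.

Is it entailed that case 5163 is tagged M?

Forward chaining from the given facts derives: is eligible for tier A, has marker F, has a qualifying event, is exempt, has dependents, is eligible for tier B, is enrolled full-time, is a first-time applicant, meets criterion A, meets criterion N, has attribute W, carries flag U, carries flag B, has a disability rating.
The only rule concluding "it is tagged M" is R24, which needs "it meets the income test"; that is never established.

No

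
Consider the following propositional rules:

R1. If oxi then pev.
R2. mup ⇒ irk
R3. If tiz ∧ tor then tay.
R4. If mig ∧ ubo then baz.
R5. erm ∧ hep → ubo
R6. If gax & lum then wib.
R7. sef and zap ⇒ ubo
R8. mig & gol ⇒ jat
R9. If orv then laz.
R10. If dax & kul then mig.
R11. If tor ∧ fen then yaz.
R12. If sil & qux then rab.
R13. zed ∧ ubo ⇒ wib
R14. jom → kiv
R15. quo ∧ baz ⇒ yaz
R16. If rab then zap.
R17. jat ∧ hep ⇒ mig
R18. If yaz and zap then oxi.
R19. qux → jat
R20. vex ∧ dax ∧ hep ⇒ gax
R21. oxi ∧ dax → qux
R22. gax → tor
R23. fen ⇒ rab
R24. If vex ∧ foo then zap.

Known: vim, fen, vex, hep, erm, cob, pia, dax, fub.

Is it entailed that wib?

No

Forward chaining from the given facts derives: ubo, gax, tor, rab, yaz, zap, oxi, qux, pev, jat, mig, baz.
Rules concluding wib: R6 needs lum; R13 needs zed — none of these are established.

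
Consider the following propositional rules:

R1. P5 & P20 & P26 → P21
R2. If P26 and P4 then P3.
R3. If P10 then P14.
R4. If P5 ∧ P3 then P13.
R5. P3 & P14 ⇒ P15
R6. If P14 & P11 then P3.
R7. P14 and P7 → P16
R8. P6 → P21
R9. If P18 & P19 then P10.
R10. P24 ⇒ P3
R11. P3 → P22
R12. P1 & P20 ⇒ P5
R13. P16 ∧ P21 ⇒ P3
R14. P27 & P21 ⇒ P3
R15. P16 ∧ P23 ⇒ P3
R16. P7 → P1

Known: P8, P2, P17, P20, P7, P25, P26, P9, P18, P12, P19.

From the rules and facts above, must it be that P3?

Yes

P10  (by R9: P18, P19)
P1  (by R16: P7)
P14  (by R3: P10)
P16  (by R7: P14, P7)
P5  (by R12: P1, P20)
P21  (by R1: P5, P20, P26)
P3  (by R13: P16, P21)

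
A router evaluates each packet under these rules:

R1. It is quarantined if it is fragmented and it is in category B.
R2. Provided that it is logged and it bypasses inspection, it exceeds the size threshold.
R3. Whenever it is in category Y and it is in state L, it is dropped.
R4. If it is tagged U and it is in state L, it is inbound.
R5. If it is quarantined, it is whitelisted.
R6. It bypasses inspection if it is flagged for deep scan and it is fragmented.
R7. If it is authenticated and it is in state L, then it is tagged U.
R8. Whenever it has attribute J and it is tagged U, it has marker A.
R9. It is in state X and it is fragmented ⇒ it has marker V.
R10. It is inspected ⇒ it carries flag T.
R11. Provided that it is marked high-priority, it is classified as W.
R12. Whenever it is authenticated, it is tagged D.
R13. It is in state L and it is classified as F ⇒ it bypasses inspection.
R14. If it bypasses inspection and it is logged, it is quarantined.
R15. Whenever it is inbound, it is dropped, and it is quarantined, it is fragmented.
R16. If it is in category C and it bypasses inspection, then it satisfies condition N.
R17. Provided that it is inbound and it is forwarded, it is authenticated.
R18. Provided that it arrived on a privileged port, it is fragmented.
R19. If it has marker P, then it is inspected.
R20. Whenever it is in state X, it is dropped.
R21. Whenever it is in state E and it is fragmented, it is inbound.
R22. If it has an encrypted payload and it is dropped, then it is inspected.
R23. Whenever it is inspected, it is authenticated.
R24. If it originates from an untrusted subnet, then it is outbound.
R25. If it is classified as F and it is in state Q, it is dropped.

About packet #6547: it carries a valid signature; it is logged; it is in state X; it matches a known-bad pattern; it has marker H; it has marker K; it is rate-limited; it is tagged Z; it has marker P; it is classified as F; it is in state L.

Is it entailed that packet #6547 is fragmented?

Yes

By R13 (it is in state L, it is classified as F): it bypasses inspection.
By R14 (it bypasses inspection, it is logged): it is quarantined.
By R19 (it has marker P): it is inspected.
By R20 (it is in state X): it is dropped.
By R23 (it is inspected): it is authenticated.
By R7 (it is authenticated, it is in state L): it is tagged U.
By R4 (it is tagged U, it is in state L): it is inbound.
By R15 (it is inbound, it is dropped, it is quarantined): it is fragmented.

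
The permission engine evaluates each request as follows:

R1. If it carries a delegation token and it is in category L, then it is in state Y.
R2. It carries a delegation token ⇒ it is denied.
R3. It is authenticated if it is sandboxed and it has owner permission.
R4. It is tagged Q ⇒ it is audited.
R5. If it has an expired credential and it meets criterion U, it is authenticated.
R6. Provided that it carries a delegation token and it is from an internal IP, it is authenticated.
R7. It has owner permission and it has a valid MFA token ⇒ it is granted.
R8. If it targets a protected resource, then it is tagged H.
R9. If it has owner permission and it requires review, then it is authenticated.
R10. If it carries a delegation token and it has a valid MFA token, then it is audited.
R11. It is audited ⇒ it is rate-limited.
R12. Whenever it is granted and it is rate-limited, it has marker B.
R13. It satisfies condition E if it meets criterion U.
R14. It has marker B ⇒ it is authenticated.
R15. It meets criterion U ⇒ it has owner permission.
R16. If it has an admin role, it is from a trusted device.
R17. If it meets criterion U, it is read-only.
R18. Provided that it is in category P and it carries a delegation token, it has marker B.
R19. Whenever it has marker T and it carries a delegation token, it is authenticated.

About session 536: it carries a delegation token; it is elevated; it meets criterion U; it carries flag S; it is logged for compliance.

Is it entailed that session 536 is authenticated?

Forward chaining from the given facts derives: is denied, satisfies condition E, has owner permission, is read-only.
Rules concluding "it is authenticated": R3 needs "it is sandboxed"; R5 needs "it has an expired credential"; R6 needs "it is from an internal IP"; R9 needs "it requires review"; R14 needs "it has marker B"; R19 needs "it has marker T" — none of these are established.

No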